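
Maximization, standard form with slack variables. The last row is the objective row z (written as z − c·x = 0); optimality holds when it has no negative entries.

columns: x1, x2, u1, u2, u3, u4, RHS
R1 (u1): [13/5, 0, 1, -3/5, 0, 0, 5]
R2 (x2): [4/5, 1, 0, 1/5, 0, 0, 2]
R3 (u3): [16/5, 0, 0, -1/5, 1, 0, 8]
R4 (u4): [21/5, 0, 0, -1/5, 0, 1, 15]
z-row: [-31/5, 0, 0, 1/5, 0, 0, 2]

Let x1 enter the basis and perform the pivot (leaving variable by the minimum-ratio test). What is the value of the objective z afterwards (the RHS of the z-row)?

Ratio test on column x1 — row 1: 5/(13/5) = 25/13; row 2: 2/(4/5) = 5/2; row 3: 8/(16/5) = 5/2; row 4: 15/(21/5) = 25/7. Minimum is 25/13 at row 1 (u1 leaves); pivot element 13/5.
Pivot on row 1; the z-row RHS becomes 2 − (-31/5)·(25/13) = 181/13.

181/13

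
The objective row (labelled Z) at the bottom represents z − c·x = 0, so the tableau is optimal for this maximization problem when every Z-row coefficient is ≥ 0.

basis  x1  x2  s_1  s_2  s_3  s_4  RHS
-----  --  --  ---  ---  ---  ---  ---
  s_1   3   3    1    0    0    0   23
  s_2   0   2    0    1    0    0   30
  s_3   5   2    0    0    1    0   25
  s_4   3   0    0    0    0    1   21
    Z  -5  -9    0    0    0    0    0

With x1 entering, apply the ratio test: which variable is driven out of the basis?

Column x1 entries and ratios — s_1: 23/3 = 23/3; s_2: 0 ≤ 0, skip; s_3: 25/5 = 5; s_4: 21/3 = 7.
Smallest ratio is 5 in the row of s_3, so s_3 leaves.

s_3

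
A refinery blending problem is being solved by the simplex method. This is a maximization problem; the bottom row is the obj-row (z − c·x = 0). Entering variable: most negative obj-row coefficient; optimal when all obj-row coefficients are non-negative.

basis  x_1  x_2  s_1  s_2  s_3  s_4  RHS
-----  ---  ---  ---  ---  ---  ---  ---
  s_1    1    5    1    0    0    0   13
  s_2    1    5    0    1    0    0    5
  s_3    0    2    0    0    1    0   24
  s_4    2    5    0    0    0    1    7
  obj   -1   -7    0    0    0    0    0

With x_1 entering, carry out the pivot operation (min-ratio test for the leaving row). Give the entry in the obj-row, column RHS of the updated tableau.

7/2

Ratio test on column x_1 — row 1: 13/1 = 13; row 2: 5/1 = 5; row 3: entry 0 ≤ 0; row 4: 7/2 = 7/2. Minimum is 7/2 at row 4 (s_4 leaves); pivot element 2.
Divide row 4 by 2; eliminate column x_1 from the other rows.
obj-row update in column RHS: 0 − (-1)·(7/2) = 7/2.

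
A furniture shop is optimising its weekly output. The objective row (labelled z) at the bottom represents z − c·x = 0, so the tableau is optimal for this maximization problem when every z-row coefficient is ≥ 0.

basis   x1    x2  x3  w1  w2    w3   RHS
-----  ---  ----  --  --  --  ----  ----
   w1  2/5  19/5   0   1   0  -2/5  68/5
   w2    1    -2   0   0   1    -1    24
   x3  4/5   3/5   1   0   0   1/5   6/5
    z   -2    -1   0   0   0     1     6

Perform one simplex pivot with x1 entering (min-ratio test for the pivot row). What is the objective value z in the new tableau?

9

Ratio test on column x1 — row 1: (68/5)/(2/5) = 34; row 2: 24/1 = 24; row 3: (6/5)/(4/5) = 3/2. Minimum is 3/2 at row 3 (x3 leaves); pivot element 4/5.
Pivot on row 3; the z-row RHS becomes 6 − (-2)·(3/2) = 9.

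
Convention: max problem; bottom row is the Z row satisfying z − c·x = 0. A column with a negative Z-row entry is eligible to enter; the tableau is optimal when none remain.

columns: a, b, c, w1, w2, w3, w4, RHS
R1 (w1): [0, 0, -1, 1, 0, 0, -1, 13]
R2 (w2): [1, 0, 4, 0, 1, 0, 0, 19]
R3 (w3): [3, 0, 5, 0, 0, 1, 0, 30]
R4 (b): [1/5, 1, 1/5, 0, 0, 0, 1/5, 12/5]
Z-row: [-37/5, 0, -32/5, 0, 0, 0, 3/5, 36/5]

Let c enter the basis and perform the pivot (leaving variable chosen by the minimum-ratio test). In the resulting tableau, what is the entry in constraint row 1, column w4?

Ratio test on column c — row 1: entry -1 ≤ 0; row 2: 19/4 = 19/4; row 3: 30/5 = 6; row 4: (12/5)/(1/5) = 12. Minimum is 19/4 at row 2 (w2 leaves); pivot element 4.
Divide row 2 by 4; eliminate column c from the other rows.
Row 1 update in column w4: -1 − (-1)·0 = -1.

-1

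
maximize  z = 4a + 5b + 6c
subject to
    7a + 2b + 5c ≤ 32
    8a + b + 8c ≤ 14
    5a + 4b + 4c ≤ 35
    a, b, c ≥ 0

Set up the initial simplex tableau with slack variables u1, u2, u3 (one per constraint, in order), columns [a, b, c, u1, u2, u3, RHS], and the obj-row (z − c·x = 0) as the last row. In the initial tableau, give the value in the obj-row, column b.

-5

The obj-row carries the negated objective coefficients: the b entry is -5.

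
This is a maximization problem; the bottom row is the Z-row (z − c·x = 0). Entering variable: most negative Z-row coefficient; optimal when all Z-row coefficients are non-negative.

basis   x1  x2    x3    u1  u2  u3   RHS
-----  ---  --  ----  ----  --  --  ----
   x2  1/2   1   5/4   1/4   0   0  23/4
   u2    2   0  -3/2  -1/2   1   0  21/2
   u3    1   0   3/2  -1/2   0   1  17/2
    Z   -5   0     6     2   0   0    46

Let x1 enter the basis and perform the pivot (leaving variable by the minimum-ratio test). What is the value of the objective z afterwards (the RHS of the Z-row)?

289/4

Ratio test on column x1 — row 1: (23/4)/(1/2) = 23/2; row 2: (21/2)/2 = 21/4; row 3: (17/2)/1 = 17/2. Minimum is 21/4 at row 2 (u2 leaves); pivot element 2.
Pivot on row 2; the Z-row RHS becomes 46 − (-5)·(21/4) = 289/4.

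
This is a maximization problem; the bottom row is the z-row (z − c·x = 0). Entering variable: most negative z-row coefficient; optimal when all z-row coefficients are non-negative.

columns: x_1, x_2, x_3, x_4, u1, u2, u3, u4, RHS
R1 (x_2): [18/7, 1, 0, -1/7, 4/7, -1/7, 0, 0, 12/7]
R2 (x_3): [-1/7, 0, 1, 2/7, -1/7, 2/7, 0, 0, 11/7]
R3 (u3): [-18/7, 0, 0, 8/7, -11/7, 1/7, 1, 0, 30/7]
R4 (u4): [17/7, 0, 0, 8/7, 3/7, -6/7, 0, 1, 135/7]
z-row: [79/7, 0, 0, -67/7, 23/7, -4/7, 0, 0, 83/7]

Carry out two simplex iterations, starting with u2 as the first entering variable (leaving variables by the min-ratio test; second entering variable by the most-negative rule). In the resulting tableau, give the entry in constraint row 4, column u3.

-2

Ratio test on column u2 — row 1: entry -1/7 ≤ 0; row 2: (11/7)/(2/7) = 11/2; row 3: (30/7)/(1/7) = 30; row 4: entry -6/7 ≤ 0. Minimum is 11/2 at row 2 (x_3 leaves); pivot element 2/7.
Divide row 2 by 2/7; eliminate column u2 from the other rows.
Second iteration: most negative z-row entry is -9 in column x_4, so x_4 enters.
Ratio test on column x_4 — row 1: entry 0 ≤ 0; row 2: (11/2)/1 = 11/2; row 3: (7/2)/1 = 7/2; row 4: 24/2 = 12. Minimum is 7/2 at row 3 (u3 leaves); pivot element 1.
Divide row 3 by 1; eliminate column x_4 from the other rows.
After both pivots, the entry at constraint row 4, column u3 is -2.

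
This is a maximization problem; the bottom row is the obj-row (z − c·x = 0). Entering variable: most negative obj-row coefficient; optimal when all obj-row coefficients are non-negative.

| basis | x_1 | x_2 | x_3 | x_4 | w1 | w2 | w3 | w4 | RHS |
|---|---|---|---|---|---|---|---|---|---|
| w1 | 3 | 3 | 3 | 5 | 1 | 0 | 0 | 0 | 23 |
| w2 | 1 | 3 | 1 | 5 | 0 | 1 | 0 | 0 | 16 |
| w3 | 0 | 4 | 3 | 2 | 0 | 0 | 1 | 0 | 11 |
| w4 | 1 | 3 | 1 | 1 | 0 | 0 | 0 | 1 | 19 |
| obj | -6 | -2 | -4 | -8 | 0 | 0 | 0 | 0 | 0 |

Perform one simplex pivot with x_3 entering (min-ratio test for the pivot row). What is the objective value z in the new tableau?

44/3

Ratio test on column x_3 — row 1: 23/3 = 23/3; row 2: 16/1 = 16; row 3: 11/3 = 11/3; row 4: 19/1 = 19. Minimum is 11/3 at row 3 (w3 leaves); pivot element 3.
Pivot on row 3; the obj-row RHS becomes 0 − (-4)·(11/3) = 44/3.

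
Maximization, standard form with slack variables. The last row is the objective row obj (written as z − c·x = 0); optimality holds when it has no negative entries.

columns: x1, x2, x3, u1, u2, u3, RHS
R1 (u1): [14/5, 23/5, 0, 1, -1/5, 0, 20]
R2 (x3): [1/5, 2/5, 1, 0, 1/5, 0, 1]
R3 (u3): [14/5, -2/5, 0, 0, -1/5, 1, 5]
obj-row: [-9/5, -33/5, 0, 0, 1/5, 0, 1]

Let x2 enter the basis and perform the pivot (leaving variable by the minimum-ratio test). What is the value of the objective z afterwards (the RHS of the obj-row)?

35/2

Ratio test on column x2 — row 1: 20/(23/5) = 100/23; row 2: 1/(2/5) = 5/2; row 3: entry -2/5 ≤ 0. Minimum is 5/2 at row 2 (x3 leaves); pivot element 2/5.
Pivot on row 2; the obj-row RHS becomes 1 − (-33/5)·(5/2) = 35/2.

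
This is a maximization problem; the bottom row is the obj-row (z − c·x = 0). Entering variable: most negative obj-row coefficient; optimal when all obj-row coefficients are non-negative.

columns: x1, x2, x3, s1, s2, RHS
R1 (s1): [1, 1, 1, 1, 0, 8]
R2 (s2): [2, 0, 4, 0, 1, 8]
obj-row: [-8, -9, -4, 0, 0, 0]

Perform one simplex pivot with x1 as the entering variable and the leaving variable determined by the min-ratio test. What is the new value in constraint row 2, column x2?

Ratio test on column x1 — row 1: 8/1 = 8; row 2: 8/2 = 4. Minimum is 4 at row 2 (s2 leaves); pivot element 2.
Divide row 2 by 2; eliminate column x1 from the other rows.
In the new row 2, the x2 entry is the old entry divided by the pivot: 0/2 = 0.

0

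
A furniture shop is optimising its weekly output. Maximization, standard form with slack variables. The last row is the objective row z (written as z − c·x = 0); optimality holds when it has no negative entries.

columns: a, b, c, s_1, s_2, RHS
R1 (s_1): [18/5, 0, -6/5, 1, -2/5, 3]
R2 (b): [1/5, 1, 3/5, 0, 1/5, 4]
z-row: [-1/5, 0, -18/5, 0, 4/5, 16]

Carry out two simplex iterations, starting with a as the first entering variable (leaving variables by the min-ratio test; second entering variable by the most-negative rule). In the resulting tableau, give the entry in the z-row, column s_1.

Ratio test on column a — row 1: 3/(18/5) = 5/6; row 2: 4/(1/5) = 20. Minimum is 5/6 at row 1 (s_1 leaves); pivot element 18/5.
Divide row 1 by 18/5; eliminate column a from the other rows.
Second iteration: most negative z-row entry is -11/3 in column c, so c enters.
Ratio test on column c — row 1: entry -1/3 ≤ 0; row 2: (23/6)/(2/3) = 23/4. Minimum is 23/4 at row 2 (b leaves); pivot element 2/3.
Divide row 2 by 2/3; eliminate column c from the other rows.
After both pivots, the entry at the z-row, column s_1 is -1/4.

-1/4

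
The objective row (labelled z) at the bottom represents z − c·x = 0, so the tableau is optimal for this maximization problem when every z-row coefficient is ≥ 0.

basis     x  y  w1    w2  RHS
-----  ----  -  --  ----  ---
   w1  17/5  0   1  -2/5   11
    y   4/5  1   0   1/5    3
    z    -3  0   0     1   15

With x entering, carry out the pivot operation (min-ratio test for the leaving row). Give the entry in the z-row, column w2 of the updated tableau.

11/17

Ratio test on column x — row 1: 11/(17/5) = 55/17; row 2: 3/(4/5) = 15/4. Minimum is 55/17 at row 1 (w1 leaves); pivot element 17/5.
Divide row 1 by 17/5; eliminate column x from the other rows.
z-row update in column w2: 1 − (-3)·(-2/17) = 11/17.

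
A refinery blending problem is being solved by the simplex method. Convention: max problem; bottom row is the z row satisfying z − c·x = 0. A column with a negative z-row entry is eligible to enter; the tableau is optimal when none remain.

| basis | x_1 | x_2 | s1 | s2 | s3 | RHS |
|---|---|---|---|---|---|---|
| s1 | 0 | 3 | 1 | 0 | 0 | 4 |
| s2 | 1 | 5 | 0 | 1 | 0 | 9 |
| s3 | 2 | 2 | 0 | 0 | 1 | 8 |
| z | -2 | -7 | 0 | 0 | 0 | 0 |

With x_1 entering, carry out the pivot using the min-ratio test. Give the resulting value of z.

Ratio test on column x_1 — row 1: entry 0 ≤ 0; row 2: 9/1 = 9; row 3: 8/2 = 4. Minimum is 4 at row 3 (s3 leaves); pivot element 2.
Pivot on row 3; the z-row RHS becomes 0 − (-2)·4 = 8.

8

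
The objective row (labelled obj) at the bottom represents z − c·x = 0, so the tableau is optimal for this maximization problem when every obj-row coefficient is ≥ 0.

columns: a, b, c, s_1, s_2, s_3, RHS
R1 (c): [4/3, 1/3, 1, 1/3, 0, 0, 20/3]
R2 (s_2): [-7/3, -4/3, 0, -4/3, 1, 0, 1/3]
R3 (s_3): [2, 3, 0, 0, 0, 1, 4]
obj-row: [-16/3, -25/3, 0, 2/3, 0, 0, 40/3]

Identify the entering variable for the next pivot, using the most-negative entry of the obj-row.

Negative obj-row entries: a: -16/3, b: -25/3.
The most negative is -25/3 in column b, so b enters.

b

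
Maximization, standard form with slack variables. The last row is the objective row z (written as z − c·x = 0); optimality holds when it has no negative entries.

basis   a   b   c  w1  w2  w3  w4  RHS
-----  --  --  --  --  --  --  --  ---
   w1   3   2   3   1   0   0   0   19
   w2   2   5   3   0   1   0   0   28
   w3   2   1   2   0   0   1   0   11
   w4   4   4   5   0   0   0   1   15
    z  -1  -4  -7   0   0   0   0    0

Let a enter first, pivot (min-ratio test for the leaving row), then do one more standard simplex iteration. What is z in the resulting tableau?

Ratio test on column a — row 1: 19/3 = 19/3; row 2: 28/2 = 14; row 3: 11/2 = 11/2; row 4: 15/4 = 15/4. Minimum is 15/4 at row 4 (w4 leaves); pivot element 4.
Pivot on row 4; the z-row RHS becomes 0 − (-1)·(15/4) = 15/4.
Next entering variable (most negative z-row entry -23/4): c.
Ratio test on column c — row 1: entry -3/4 ≤ 0; row 2: (41/2)/(1/2) = 41; row 3: entry -1/2 ≤ 0; row 4: (15/4)/(5/4) = 3. Minimum is 3 at row 4 (a leaves); pivot element 5/4.
After the second pivot the z-row RHS is 15/4 − (-23/4)·3 = 21.

21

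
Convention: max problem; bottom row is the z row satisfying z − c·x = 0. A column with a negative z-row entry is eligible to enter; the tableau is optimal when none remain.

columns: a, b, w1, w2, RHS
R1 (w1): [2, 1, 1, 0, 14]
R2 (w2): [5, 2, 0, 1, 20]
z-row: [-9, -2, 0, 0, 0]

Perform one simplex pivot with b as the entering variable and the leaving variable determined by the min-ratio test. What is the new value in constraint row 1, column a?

Ratio test on column b — row 1: 14/1 = 14; row 2: 20/2 = 10. Minimum is 10 at row 2 (w2 leaves); pivot element 2.
Divide row 2 by 2; eliminate column b from the other rows.
Row 1 update in column a: 2 − 1·(5/2) = -1/2.

-1/2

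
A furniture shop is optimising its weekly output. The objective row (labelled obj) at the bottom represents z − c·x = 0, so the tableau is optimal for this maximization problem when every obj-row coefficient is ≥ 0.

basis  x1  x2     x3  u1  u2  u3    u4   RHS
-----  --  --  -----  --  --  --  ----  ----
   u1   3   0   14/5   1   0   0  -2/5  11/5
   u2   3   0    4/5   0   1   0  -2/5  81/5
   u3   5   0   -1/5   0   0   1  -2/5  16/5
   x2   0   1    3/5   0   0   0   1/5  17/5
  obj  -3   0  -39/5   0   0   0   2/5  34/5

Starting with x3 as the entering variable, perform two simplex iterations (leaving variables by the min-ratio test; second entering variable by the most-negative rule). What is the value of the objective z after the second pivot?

81/4

Ratio test on column x3 — row 1: (11/5)/(14/5) = 11/14; row 2: (81/5)/(4/5) = 81/4; row 3: entry -1/5 ≤ 0; row 4: (17/5)/(3/5) = 17/3. Minimum is 11/14 at row 1 (u1 leaves); pivot element 14/5.
Pivot on row 1; the obj-row RHS becomes 34/5 − (-39/5)·(11/14) = 181/14.
Next entering variable (most negative obj-row entry -5/7): u4.
Ratio test on column u4 — row 1: entry -1/7 ≤ 0; row 2: entry -2/7 ≤ 0; row 3: entry -3/7 ≤ 0; row 4: (41/14)/(2/7) = 41/4. Minimum is 41/4 at row 4 (x2 leaves); pivot element 2/7.
After the second pivot the obj-row RHS is 181/14 − (-5/7)·(41/4) = 81/4.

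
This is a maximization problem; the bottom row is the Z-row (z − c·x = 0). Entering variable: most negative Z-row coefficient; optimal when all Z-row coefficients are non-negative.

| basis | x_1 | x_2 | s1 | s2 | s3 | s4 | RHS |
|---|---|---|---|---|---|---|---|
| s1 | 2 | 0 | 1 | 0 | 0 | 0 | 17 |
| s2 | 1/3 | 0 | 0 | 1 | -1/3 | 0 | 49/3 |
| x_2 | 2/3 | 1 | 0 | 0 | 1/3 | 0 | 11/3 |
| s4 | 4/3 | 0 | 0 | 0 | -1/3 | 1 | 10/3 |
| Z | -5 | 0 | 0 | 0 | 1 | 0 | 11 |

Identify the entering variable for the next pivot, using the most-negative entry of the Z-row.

x_1

Negative Z-row entries: x_1: -5.
The most negative is -5 in column x_1, so x_1 enters.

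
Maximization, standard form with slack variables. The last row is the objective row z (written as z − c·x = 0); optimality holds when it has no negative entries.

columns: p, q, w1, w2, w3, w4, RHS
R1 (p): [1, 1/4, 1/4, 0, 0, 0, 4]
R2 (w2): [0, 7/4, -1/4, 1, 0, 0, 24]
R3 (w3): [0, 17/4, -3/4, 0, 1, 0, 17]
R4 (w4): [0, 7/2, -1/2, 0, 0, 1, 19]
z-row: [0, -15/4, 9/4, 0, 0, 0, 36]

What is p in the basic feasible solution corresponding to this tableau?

4

p is basic (row 1); its value is the RHS of that row, 4.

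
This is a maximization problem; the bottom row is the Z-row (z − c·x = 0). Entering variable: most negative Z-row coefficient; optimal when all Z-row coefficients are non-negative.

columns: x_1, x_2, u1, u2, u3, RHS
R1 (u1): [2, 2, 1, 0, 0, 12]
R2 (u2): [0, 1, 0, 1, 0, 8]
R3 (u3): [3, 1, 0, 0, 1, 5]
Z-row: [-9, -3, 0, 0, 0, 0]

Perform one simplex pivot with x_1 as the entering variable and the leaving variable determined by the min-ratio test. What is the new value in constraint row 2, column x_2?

Ratio test on column x_1 — row 1: 12/2 = 6; row 2: entry 0 ≤ 0; row 3: 5/3 = 5/3. Minimum is 5/3 at row 3 (u3 leaves); pivot element 3.
Divide row 3 by 3; eliminate column x_1 from the other rows.
Row 2 update in column x_2: 1 − 0·(1/3) = 1.

1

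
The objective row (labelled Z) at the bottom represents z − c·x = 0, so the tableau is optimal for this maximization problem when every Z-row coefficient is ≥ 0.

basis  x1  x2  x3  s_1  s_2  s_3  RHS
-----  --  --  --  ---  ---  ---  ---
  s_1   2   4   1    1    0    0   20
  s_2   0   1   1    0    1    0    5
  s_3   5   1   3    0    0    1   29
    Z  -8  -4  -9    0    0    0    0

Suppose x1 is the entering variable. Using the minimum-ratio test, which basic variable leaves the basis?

Column x1 entries and ratios — s_1: 20/2 = 10; s_2: 0 ≤ 0, skip; s_3: 29/5 = 29/5.
Smallest ratio is 29/5 in the row of s_3, so s_3 leaves.

s_3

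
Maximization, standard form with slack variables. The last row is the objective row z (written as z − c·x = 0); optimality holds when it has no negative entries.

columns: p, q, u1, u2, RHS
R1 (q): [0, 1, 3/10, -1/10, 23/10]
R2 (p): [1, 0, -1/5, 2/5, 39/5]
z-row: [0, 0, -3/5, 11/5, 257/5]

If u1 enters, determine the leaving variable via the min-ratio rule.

Column u1 entries and ratios — q: (23/10)/(3/10) = 23/3; p: -1/5 ≤ 0, skip.
Smallest ratio is 23/3 in the row of q, so q leaves.

q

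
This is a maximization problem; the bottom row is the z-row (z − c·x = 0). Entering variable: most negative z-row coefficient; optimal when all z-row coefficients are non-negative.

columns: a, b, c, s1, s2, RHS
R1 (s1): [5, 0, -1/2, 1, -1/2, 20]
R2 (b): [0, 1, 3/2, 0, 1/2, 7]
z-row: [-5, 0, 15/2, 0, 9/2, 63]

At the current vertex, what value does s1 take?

s1 is basic (row 1); its value is the RHS of that row, 20.

20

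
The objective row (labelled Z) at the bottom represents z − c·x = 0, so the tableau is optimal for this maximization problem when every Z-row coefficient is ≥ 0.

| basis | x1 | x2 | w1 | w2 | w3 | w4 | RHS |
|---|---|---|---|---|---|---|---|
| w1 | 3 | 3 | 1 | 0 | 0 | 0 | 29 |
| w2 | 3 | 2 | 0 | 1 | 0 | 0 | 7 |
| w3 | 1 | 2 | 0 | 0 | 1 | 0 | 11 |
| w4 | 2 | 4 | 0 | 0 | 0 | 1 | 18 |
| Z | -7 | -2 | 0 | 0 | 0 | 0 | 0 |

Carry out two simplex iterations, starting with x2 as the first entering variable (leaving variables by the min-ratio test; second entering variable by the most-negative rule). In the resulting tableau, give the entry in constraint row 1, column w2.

-1

Ratio test on column x2 — row 1: 29/3 = 29/3; row 2: 7/2 = 7/2; row 3: 11/2 = 11/2; row 4: 18/4 = 9/2. Minimum is 7/2 at row 2 (w2 leaves); pivot element 2.
Divide row 2 by 2; eliminate column x2 from the other rows.
Second iteration: most negative Z-row entry is -4 in column x1, so x1 enters.
Ratio test on column x1 — row 1: entry -3/2 ≤ 0; row 2: (7/2)/(3/2) = 7/3; row 3: entry -2 ≤ 0; row 4: entry -4 ≤ 0. Minimum is 7/3 at row 2 (x2 leaves); pivot element 3/2.
Divide row 2 by 3/2; eliminate column x1 from the other rows.
After both pivots, the entry at constraint row 1, column w2 is -1.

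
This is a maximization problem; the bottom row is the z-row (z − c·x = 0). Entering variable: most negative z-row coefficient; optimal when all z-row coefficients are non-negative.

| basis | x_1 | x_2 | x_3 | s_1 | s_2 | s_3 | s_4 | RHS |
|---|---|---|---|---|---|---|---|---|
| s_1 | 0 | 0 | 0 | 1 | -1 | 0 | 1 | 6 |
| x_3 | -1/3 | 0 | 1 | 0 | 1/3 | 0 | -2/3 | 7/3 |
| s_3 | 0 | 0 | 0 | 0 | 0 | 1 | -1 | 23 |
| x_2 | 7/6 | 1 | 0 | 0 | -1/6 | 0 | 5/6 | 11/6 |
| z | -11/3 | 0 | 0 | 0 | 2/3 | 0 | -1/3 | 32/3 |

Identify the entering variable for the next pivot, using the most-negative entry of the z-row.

Negative z-row entries: x_1: -11/3, s_4: -1/3.
The most negative is -11/3 in column x_1, so x_1 enters.

x_1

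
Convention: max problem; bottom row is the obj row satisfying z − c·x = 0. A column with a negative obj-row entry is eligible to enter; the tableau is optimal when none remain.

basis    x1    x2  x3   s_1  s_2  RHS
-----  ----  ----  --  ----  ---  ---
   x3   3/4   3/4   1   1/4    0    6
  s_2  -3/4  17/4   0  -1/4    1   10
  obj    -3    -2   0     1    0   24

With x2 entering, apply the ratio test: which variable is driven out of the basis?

Column x2 entries and ratios — x3: 6/(3/4) = 8; s_2: 10/(17/4) = 40/17.
Smallest ratio is 40/17 in the row of s_2, so s_2 leaves.

s_2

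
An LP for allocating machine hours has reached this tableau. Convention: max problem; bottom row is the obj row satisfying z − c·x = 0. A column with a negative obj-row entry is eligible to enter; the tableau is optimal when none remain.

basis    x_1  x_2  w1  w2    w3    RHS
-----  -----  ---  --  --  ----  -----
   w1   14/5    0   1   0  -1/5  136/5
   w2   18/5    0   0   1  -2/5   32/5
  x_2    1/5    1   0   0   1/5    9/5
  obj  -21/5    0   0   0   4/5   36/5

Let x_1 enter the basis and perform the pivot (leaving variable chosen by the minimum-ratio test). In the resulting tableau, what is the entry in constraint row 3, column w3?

Ratio test on column x_1 — row 1: (136/5)/(14/5) = 68/7; row 2: (32/5)/(18/5) = 16/9; row 3: (9/5)/(1/5) = 9. Minimum is 16/9 at row 2 (w2 leaves); pivot element 18/5.
Divide row 2 by 18/5; eliminate column x_1 from the other rows.
Row 3 update in column w3: 1/5 − (1/5)·(-1/9) = 2/9.

2/9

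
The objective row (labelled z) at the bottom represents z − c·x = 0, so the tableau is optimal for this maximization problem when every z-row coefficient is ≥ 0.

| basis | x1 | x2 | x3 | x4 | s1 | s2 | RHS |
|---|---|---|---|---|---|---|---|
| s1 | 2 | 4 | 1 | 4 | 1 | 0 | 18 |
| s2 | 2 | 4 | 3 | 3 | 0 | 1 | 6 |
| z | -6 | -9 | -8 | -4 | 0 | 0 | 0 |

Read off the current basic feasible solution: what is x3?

x3 is not in the basis, so in the current basic feasible solution x3 = 0.

0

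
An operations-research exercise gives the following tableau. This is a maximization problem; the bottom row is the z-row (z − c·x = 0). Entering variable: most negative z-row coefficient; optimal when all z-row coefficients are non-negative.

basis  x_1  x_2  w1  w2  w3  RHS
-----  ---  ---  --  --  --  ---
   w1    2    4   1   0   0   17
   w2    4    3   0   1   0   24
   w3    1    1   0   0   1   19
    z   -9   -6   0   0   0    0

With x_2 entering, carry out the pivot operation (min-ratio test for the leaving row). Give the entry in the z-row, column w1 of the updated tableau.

3/2

Ratio test on column x_2 — row 1: 17/4 = 17/4; row 2: 24/3 = 8; row 3: 19/1 = 19. Minimum is 17/4 at row 1 (w1 leaves); pivot element 4.
Divide row 1 by 4; eliminate column x_2 from the other rows.
z-row update in column w1: 0 − (-6)·(1/4) = 3/2.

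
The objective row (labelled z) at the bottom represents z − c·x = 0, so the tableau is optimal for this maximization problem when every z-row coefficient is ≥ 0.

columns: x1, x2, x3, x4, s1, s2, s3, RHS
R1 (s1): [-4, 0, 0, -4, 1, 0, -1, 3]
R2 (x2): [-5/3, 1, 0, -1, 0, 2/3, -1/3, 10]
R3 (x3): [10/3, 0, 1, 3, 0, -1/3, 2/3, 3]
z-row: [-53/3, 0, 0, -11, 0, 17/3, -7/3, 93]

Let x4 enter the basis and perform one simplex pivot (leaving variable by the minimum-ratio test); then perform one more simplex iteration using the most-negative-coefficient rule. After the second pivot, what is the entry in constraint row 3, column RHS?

Ratio test on column x4 — row 1: entry -4 ≤ 0; row 2: entry -1 ≤ 0; row 3: 3/3 = 1. Minimum is 1 at row 3 (x3 leaves); pivot element 3.
Divide row 3 by 3; eliminate column x4 from the other rows.
Second iteration: most negative z-row entry is -49/9 in column x1, so x1 enters.
Ratio test on column x1 — row 1: 7/(4/9) = 63/4; row 2: entry -5/9 ≤ 0; row 3: 1/(10/9) = 9/10. Minimum is 9/10 at row 3 (x4 leaves); pivot element 10/9.
Divide row 3 by 10/9; eliminate column x1 from the other rows.
After both pivots, the entry at constraint row 3, column RHS is 9/10.

9/10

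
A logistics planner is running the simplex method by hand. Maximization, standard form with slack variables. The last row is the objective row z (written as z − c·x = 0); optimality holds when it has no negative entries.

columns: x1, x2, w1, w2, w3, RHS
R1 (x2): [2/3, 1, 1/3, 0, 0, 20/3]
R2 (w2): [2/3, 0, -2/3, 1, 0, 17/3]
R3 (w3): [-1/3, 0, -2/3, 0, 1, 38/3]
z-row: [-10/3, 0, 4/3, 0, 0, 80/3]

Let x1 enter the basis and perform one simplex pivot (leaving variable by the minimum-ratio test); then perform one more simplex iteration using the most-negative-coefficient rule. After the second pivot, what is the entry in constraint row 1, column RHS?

1

Ratio test on column x1 — row 1: (20/3)/(2/3) = 10; row 2: (17/3)/(2/3) = 17/2; row 3: entry -1/3 ≤ 0. Minimum is 17/2 at row 2 (w2 leaves); pivot element 2/3.
Divide row 2 by 2/3; eliminate column x1 from the other rows.
Second iteration: most negative z-row entry is -2 in column w1, so w1 enters.
Ratio test on column w1 — row 1: 1/1 = 1; row 2: entry -1 ≤ 0; row 3: entry -1 ≤ 0. Minimum is 1 at row 1 (x2 leaves); pivot element 1.
Divide row 1 by 1; eliminate column w1 from the other rows.
After both pivots, the entry at constraint row 1, column RHS is 1.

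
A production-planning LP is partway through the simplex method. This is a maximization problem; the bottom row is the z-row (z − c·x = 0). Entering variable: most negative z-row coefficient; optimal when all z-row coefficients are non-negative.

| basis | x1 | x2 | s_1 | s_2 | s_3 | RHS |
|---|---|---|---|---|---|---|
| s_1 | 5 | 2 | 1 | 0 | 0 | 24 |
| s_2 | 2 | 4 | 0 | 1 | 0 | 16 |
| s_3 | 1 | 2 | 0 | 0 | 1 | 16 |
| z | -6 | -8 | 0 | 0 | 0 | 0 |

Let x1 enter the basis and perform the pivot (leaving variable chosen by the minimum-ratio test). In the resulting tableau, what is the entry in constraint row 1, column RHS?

Ratio test on column x1 — row 1: 24/5 = 24/5; row 2: 16/2 = 8; row 3: 16/1 = 16. Minimum is 24/5 at row 1 (s_1 leaves); pivot element 5.
Divide row 1 by 5; eliminate column x1 from the other rows.
In the new row 1, the RHS entry is the old entry divided by the pivot: 24/5 = 24/5.

24/5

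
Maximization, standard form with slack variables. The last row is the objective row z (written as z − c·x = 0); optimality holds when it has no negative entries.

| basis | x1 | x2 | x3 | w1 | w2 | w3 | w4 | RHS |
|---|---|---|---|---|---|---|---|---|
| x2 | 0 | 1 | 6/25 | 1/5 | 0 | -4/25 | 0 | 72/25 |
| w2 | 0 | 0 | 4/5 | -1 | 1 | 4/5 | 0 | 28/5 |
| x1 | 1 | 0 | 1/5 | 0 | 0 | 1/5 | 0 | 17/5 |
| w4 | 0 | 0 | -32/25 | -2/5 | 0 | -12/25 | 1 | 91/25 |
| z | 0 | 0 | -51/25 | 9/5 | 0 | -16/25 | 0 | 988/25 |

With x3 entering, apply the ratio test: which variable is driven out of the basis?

w2

Column x3 entries and ratios — x2: (72/25)/(6/25) = 12; w2: (28/5)/(4/5) = 7; x1: (17/5)/(1/5) = 17; w4: -32/25 ≤ 0, skip.
Smallest ratio is 7 in the row of w2, so w2 leaves.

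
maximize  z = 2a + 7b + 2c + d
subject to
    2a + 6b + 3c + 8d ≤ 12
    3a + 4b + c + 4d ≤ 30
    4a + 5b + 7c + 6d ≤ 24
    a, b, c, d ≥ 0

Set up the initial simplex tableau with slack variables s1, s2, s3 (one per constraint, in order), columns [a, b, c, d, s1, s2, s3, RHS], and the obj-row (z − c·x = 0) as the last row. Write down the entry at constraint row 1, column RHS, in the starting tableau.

12

The RHS of constraint 1 is b_1 = 12.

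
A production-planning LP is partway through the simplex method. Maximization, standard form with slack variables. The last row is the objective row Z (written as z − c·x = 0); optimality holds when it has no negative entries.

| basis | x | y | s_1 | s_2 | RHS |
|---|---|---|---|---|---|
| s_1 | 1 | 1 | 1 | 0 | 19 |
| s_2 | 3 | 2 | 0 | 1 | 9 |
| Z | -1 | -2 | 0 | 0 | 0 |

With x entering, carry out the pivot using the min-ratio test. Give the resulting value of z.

3

Ratio test on column x — row 1: 19/1 = 19; row 2: 9/3 = 3. Minimum is 3 at row 2 (s_2 leaves); pivot element 3.
Pivot on row 2; the Z-row RHS becomes 0 − (-1)·3 = 3.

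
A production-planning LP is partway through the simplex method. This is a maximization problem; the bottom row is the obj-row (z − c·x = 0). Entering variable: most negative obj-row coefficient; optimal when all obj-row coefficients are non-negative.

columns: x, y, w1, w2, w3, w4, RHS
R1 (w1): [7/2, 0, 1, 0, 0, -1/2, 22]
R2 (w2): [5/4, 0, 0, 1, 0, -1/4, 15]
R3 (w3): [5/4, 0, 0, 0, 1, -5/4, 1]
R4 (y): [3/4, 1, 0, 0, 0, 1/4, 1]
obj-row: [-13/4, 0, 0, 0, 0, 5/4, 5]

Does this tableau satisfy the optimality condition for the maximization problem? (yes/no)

no

The obj-row has a negative entry -13/4 in column x, so it is not optimal.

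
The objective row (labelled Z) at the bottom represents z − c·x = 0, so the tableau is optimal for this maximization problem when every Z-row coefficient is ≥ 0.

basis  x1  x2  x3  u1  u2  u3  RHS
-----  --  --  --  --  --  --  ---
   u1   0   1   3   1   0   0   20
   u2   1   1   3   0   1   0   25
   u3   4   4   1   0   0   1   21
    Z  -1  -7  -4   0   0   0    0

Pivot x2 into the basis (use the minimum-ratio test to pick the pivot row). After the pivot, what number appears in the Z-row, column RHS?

147/4

Ratio test on column x2 — row 1: 20/1 = 20; row 2: 25/1 = 25; row 3: 21/4 = 21/4. Minimum is 21/4 at row 3 (u3 leaves); pivot element 4.
Divide row 3 by 4; eliminate column x2 from the other rows.
Z-row update in column RHS: 0 − (-7)·(21/4) = 147/4.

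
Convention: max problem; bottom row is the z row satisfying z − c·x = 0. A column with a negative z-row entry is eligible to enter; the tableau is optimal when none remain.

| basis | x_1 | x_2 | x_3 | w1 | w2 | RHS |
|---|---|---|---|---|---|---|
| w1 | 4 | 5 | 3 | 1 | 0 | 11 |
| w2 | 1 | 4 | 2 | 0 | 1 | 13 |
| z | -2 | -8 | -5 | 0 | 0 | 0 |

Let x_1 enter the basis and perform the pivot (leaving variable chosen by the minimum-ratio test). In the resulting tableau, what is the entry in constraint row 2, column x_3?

5/4

Ratio test on column x_1 — row 1: 11/4 = 11/4; row 2: 13/1 = 13. Minimum is 11/4 at row 1 (w1 leaves); pivot element 4.
Divide row 1 by 4; eliminate column x_1 from the other rows.
Row 2 update in column x_3: 2 − 1·(3/4) = 5/4.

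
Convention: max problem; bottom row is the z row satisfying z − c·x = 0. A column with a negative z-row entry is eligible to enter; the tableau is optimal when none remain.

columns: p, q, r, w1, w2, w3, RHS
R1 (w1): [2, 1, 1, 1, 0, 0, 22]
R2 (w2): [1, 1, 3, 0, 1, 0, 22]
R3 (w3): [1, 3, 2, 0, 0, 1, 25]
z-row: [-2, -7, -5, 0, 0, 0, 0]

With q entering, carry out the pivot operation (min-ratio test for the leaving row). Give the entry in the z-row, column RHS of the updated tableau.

175/3

Ratio test on column q — row 1: 22/1 = 22; row 2: 22/1 = 22; row 3: 25/3 = 25/3. Minimum is 25/3 at row 3 (w3 leaves); pivot element 3.
Divide row 3 by 3; eliminate column q from the other rows.
z-row update in column RHS: 0 − (-7)·(25/3) = 175/3.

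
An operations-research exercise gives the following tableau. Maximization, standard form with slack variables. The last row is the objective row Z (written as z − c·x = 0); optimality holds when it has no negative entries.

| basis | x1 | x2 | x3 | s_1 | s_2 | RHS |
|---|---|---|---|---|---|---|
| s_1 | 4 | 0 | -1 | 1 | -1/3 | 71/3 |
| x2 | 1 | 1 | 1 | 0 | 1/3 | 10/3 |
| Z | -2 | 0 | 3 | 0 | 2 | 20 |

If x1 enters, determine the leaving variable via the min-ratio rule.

x2

Column x1 entries and ratios — s_1: (71/3)/4 = 71/12; x2: (10/3)/1 = 10/3.
Smallest ratio is 10/3 in the row of x2, so x2 leaves.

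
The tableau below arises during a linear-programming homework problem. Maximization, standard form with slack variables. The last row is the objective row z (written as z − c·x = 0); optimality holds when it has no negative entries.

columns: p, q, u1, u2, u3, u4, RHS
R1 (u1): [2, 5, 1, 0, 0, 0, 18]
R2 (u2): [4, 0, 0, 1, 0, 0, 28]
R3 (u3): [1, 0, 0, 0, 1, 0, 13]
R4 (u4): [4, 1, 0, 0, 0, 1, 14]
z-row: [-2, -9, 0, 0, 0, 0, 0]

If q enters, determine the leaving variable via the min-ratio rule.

Column q entries and ratios — u1: 18/5 = 18/5; u2: 0 ≤ 0, skip; u3: 0 ≤ 0, skip; u4: 14/1 = 14.
Smallest ratio is 18/5 in the row of u1, so u1 leaves.

u1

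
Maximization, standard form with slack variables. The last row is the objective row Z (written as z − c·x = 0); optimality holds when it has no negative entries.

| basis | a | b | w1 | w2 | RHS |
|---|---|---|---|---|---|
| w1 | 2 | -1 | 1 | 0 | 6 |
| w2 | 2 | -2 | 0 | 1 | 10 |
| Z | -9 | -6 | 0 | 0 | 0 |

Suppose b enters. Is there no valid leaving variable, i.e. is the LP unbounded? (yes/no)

Every constraint-row entry in column b is ≤ 0, so increasing b is unbounded.

yes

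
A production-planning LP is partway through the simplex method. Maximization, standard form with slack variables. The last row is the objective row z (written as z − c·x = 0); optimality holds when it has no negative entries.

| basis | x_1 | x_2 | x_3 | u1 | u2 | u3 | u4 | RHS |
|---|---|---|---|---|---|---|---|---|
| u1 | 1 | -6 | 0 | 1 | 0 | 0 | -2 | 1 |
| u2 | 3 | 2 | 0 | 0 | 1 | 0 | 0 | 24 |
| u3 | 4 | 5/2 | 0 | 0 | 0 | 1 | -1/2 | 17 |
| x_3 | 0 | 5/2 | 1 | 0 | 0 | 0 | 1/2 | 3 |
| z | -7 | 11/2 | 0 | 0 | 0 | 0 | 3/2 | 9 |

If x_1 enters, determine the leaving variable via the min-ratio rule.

u1

Column x_1 entries and ratios — u1: 1/1 = 1; u2: 24/3 = 8; u3: 17/4 = 17/4; x_3: 0 ≤ 0, skip.
Smallest ratio is 1 in the row of u1, so u1 leaves.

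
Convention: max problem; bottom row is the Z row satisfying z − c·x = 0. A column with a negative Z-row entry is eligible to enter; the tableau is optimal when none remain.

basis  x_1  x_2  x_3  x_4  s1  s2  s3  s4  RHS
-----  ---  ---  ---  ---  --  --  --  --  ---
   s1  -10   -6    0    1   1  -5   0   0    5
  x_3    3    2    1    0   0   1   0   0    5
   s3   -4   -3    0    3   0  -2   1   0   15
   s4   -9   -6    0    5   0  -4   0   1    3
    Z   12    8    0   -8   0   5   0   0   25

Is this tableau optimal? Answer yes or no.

The Z-row has a negative entry -8 in column x_4, so it is not optimal.

no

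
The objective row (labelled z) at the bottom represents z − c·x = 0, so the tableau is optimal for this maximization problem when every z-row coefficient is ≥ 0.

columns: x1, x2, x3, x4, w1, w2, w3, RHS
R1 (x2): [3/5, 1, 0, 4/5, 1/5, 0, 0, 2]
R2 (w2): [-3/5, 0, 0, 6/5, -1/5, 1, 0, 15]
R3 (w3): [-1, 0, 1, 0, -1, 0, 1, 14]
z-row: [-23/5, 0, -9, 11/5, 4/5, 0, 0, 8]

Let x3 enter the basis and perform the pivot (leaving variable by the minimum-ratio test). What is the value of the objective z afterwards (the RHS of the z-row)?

134

Ratio test on column x3 — row 1: entry 0 ≤ 0; row 2: entry 0 ≤ 0; row 3: 14/1 = 14. Minimum is 14 at row 3 (w3 leaves); pivot element 1.
Pivot on row 3; the z-row RHS becomes 8 − (-9)·14 = 134.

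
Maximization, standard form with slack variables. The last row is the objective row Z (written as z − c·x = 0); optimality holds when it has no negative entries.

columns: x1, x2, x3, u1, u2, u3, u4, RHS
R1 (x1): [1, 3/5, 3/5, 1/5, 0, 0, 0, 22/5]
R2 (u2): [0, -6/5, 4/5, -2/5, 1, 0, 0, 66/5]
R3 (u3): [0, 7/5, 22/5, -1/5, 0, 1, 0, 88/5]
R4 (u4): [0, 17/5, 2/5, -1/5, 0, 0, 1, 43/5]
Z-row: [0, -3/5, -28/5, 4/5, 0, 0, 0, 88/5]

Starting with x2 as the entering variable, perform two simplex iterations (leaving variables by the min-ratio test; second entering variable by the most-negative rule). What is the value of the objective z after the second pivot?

Ratio test on column x2 — row 1: (22/5)/(3/5) = 22/3; row 2: entry -6/5 ≤ 0; row 3: (88/5)/(7/5) = 88/7; row 4: (43/5)/(17/5) = 43/17. Minimum is 43/17 at row 4 (u4 leaves); pivot element 17/5.
Pivot on row 4; the Z-row RHS becomes 88/5 − (-3/5)·(43/17) = 325/17.
Next entering variable (most negative Z-row entry -94/17): x3.
Ratio test on column x3 — row 1: (49/17)/(9/17) = 49/9; row 2: (276/17)/(16/17) = 69/4; row 3: (239/17)/(72/17) = 239/72; row 4: (43/17)/(2/17) = 43/2. Minimum is 239/72 at row 3 (u3 leaves); pivot element 72/17.
After the second pivot the Z-row RHS is 325/17 − (-94/17)·(239/72) = 1349/36.

1349/36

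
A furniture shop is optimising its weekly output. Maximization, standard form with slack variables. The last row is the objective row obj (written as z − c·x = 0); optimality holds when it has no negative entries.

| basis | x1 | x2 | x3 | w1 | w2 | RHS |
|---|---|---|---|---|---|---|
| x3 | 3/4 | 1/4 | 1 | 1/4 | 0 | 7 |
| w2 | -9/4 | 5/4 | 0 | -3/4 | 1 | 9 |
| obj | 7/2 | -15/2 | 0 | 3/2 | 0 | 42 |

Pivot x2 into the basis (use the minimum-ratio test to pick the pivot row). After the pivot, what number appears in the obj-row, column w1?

-3

Ratio test on column x2 — row 1: 7/(1/4) = 28; row 2: 9/(5/4) = 36/5. Minimum is 36/5 at row 2 (w2 leaves); pivot element 5/4.
Divide row 2 by 5/4; eliminate column x2 from the other rows.
obj-row update in column w1: 3/2 − (-15/2)·(-3/5) = -3.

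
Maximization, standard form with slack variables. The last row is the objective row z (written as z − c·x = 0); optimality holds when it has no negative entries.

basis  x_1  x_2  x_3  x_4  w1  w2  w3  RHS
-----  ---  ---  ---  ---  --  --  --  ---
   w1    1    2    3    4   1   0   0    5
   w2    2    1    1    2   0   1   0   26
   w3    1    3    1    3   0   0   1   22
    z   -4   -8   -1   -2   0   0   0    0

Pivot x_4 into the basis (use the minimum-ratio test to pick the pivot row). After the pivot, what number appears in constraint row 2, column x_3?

-1/2

Ratio test on column x_4 — row 1: 5/4 = 5/4; row 2: 26/2 = 13; row 3: 22/3 = 22/3. Minimum is 5/4 at row 1 (w1 leaves); pivot element 4.
Divide row 1 by 4; eliminate column x_4 from the other rows.
Row 2 update in column x_3: 1 − 2·(3/4) = -1/2.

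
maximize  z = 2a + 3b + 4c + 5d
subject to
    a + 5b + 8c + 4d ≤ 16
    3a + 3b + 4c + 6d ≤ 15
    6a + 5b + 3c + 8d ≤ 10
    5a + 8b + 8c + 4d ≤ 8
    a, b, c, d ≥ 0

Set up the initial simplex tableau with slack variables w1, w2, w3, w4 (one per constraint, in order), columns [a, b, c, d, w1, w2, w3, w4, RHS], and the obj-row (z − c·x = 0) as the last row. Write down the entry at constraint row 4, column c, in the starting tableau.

8

Constraint 4 has coefficient 8 on c.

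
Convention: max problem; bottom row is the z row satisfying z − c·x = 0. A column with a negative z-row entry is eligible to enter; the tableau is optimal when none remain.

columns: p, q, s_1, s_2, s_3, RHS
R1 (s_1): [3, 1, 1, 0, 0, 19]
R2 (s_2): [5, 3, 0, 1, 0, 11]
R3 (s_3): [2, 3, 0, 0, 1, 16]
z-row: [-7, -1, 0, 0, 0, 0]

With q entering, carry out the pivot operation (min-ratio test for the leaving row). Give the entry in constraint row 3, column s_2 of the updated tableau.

Ratio test on column q — row 1: 19/1 = 19; row 2: 11/3 = 11/3; row 3: 16/3 = 16/3. Minimum is 11/3 at row 2 (s_2 leaves); pivot element 3.
Divide row 2 by 3; eliminate column q from the other rows.
Row 3 update in column s_2: 0 − 3·(1/3) = -1.

-1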